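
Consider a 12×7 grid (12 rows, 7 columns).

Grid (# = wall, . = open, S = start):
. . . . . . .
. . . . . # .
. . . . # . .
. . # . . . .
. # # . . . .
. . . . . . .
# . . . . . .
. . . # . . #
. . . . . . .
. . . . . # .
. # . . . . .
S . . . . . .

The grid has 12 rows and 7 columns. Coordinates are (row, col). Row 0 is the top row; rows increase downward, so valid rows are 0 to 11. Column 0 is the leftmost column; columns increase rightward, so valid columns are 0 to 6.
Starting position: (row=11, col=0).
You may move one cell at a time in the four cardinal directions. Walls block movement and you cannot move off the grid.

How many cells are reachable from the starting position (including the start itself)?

Answer: Reachable cells: 74

Derivation:
BFS flood-fill from (row=11, col=0):
  Distance 0: (row=11, col=0)
  Distance 1: (row=10, col=0), (row=11, col=1)
  Distance 2: (row=9, col=0), (row=11, col=2)
  Distance 3: (row=8, col=0), (row=9, col=1), (row=10, col=2), (row=11, col=3)
  Distance 4: (row=7, col=0), (row=8, col=1), (row=9, col=2), (row=10, col=3), (row=11, col=4)
  Distance 5: (row=7, col=1), (row=8, col=2), (row=9, col=3), (row=10, col=4), (row=11, col=5)
  Distance 6: (row=6, col=1), (row=7, col=2), (row=8, col=3), (row=9, col=4), (row=10, col=5), (row=11, col=6)
  Distance 7: (row=5, col=1), (row=6, col=2), (row=8, col=4), (row=10, col=6)
  Distance 8: (row=5, col=0), (row=5, col=2), (row=6, col=3), (row=7, col=4), (row=8, col=5), (row=9, col=6)
  Distance 9: (row=4, col=0), (row=5, col=3), (row=6, col=4), (row=7, col=5), (row=8, col=6)
  Distance 10: (row=3, col=0), (row=4, col=3), (row=5, col=4), (row=6, col=5)
  Distance 11: (row=2, col=0), (row=3, col=1), (row=3, col=3), (row=4, col=4), (row=5, col=5), (row=6, col=6)
  Distance 12: (row=1, col=0), (row=2, col=1), (row=2, col=3), (row=3, col=4), (row=4, col=5), (row=5, col=6)
  Distance 13: (row=0, col=0), (row=1, col=1), (row=1, col=3), (row=2, col=2), (row=3, col=5), (row=4, col=6)
  Distance 14: (row=0, col=1), (row=0, col=3), (row=1, col=2), (row=1, col=4), (row=2, col=5), (row=3, col=6)
  Distance 15: (row=0, col=2), (row=0, col=4), (row=2, col=6)
  Distance 16: (row=0, col=5), (row=1, col=6)
  Distance 17: (row=0, col=6)
Total reachable: 74 (grid has 74 open cells total)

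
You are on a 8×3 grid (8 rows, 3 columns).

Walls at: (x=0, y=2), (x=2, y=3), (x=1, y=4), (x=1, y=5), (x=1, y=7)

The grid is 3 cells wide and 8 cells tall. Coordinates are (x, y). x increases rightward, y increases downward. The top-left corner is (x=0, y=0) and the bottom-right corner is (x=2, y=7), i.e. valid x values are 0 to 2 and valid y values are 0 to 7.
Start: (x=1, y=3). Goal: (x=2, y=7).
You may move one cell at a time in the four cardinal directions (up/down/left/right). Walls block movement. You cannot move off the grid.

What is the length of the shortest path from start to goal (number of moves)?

Answer: Shortest path length: 7

Derivation:
BFS from (x=1, y=3) until reaching (x=2, y=7):
  Distance 0: (x=1, y=3)
  Distance 1: (x=1, y=2), (x=0, y=3)
  Distance 2: (x=1, y=1), (x=2, y=2), (x=0, y=4)
  Distance 3: (x=1, y=0), (x=0, y=1), (x=2, y=1), (x=0, y=5)
  Distance 4: (x=0, y=0), (x=2, y=0), (x=0, y=6)
  Distance 5: (x=1, y=6), (x=0, y=7)
  Distance 6: (x=2, y=6)
  Distance 7: (x=2, y=5), (x=2, y=7)  <- goal reached here
One shortest path (7 moves): (x=1, y=3) -> (x=0, y=3) -> (x=0, y=4) -> (x=0, y=5) -> (x=0, y=6) -> (x=1, y=6) -> (x=2, y=6) -> (x=2, y=7)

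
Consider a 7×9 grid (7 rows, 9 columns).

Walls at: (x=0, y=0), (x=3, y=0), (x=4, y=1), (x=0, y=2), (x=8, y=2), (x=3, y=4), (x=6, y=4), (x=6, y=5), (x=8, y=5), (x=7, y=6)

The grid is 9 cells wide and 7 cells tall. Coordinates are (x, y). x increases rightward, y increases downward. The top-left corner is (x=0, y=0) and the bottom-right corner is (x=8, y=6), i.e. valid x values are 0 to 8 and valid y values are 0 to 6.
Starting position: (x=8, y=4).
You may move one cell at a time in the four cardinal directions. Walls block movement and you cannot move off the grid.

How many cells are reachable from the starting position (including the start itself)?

BFS flood-fill from (x=8, y=4):
  Distance 0: (x=8, y=4)
  Distance 1: (x=8, y=3), (x=7, y=4)
  Distance 2: (x=7, y=3), (x=7, y=5)
  Distance 3: (x=7, y=2), (x=6, y=3)
  Distance 4: (x=7, y=1), (x=6, y=2), (x=5, y=3)
  Distance 5: (x=7, y=0), (x=6, y=1), (x=8, y=1), (x=5, y=2), (x=4, y=3), (x=5, y=4)
  Distance 6: (x=6, y=0), (x=8, y=0), (x=5, y=1), (x=4, y=2), (x=3, y=3), (x=4, y=4), (x=5, y=5)
  Distance 7: (x=5, y=0), (x=3, y=2), (x=2, y=3), (x=4, y=5), (x=5, y=6)
  Distance 8: (x=4, y=0), (x=3, y=1), (x=2, y=2), (x=1, y=3), (x=2, y=4), (x=3, y=5), (x=4, y=6), (x=6, y=6)
  Distance 9: (x=2, y=1), (x=1, y=2), (x=0, y=3), (x=1, y=4), (x=2, y=5), (x=3, y=6)
  Distance 10: (x=2, y=0), (x=1, y=1), (x=0, y=4), (x=1, y=5), (x=2, y=6)
  Distance 11: (x=1, y=0), (x=0, y=1), (x=0, y=5), (x=1, y=6)
  Distance 12: (x=0, y=6)
Total reachable: 52 (grid has 53 open cells total)

Answer: Reachable cells: 52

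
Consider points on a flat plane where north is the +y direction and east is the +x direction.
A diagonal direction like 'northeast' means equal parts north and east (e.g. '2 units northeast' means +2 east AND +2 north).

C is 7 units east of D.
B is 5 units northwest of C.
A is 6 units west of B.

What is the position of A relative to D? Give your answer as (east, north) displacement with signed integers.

Place D at the origin (east=0, north=0).
  C is 7 units east of D: delta (east=+7, north=+0); C at (east=7, north=0).
  B is 5 units northwest of C: delta (east=-5, north=+5); B at (east=2, north=5).
  A is 6 units west of B: delta (east=-6, north=+0); A at (east=-4, north=5).
Therefore A relative to D: (east=-4, north=5).

Answer: A is at (east=-4, north=5) relative to D.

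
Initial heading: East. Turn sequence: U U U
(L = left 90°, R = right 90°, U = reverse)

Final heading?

Start: East
  U (U-turn (180°)) -> West
  U (U-turn (180°)) -> East
  U (U-turn (180°)) -> West
Final: West

Answer: Final heading: West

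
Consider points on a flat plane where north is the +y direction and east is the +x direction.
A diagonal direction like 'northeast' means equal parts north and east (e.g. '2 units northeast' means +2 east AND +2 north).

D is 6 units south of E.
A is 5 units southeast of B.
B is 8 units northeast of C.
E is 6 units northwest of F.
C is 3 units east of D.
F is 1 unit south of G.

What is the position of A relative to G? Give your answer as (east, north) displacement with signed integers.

Place G at the origin (east=0, north=0).
  F is 1 unit south of G: delta (east=+0, north=-1); F at (east=0, north=-1).
  E is 6 units northwest of F: delta (east=-6, north=+6); E at (east=-6, north=5).
  D is 6 units south of E: delta (east=+0, north=-6); D at (east=-6, north=-1).
  C is 3 units east of D: delta (east=+3, north=+0); C at (east=-3, north=-1).
  B is 8 units northeast of C: delta (east=+8, north=+8); B at (east=5, north=7).
  A is 5 units southeast of B: delta (east=+5, north=-5); A at (east=10, north=2).
Therefore A relative to G: (east=10, north=2).

Answer: A is at (east=10, north=2) relative to G.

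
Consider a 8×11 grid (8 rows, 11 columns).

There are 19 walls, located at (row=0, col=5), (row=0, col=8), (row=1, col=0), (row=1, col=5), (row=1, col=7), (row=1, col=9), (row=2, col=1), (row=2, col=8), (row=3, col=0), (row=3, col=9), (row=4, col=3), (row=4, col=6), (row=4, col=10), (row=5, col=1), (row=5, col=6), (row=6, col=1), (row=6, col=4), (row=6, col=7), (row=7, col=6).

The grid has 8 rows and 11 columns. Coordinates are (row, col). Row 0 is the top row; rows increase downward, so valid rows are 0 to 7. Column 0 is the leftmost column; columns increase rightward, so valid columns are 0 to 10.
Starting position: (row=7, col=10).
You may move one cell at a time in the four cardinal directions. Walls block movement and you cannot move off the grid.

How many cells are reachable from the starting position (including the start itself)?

Answer: Reachable cells: 61

Derivation:
BFS flood-fill from (row=7, col=10):
  Distance 0: (row=7, col=10)
  Distance 1: (row=6, col=10), (row=7, col=9)
  Distance 2: (row=5, col=10), (row=6, col=9), (row=7, col=8)
  Distance 3: (row=5, col=9), (row=6, col=8), (row=7, col=7)
  Distance 4: (row=4, col=9), (row=5, col=8)
  Distance 5: (row=4, col=8), (row=5, col=7)
  Distance 6: (row=3, col=8), (row=4, col=7)
  Distance 7: (row=3, col=7)
  Distance 8: (row=2, col=7), (row=3, col=6)
  Distance 9: (row=2, col=6), (row=3, col=5)
  Distance 10: (row=1, col=6), (row=2, col=5), (row=3, col=4), (row=4, col=5)
  Distance 11: (row=0, col=6), (row=2, col=4), (row=3, col=3), (row=4, col=4), (row=5, col=5)
  Distance 12: (row=0, col=7), (row=1, col=4), (row=2, col=3), (row=3, col=2), (row=5, col=4), (row=6, col=5)
  Distance 13: (row=0, col=4), (row=1, col=3), (row=2, col=2), (row=3, col=1), (row=4, col=2), (row=5, col=3), (row=6, col=6), (row=7, col=5)
  Distance 14: (row=0, col=3), (row=1, col=2), (row=4, col=1), (row=5, col=2), (row=6, col=3), (row=7, col=4)
  Distance 15: (row=0, col=2), (row=1, col=1), (row=4, col=0), (row=6, col=2), (row=7, col=3)
  Distance 16: (row=0, col=1), (row=5, col=0), (row=7, col=2)
  Distance 17: (row=0, col=0), (row=6, col=0), (row=7, col=1)
  Distance 18: (row=7, col=0)
Total reachable: 61 (grid has 69 open cells total)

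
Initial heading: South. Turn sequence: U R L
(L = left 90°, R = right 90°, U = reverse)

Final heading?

Start: South
  U (U-turn (180°)) -> North
  R (right (90° clockwise)) -> East
  L (left (90° counter-clockwise)) -> North
Final: North

Answer: Final heading: North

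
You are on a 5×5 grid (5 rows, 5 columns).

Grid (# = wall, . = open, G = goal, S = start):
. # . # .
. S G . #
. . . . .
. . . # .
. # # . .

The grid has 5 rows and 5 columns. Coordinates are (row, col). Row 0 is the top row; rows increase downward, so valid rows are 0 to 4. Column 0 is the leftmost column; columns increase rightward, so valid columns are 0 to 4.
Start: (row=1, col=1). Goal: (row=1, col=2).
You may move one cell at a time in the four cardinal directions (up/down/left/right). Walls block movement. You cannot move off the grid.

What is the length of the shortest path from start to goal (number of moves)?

Answer: Shortest path length: 1

Derivation:
BFS from (row=1, col=1) until reaching (row=1, col=2):
  Distance 0: (row=1, col=1)
  Distance 1: (row=1, col=0), (row=1, col=2), (row=2, col=1)  <- goal reached here
One shortest path (1 moves): (row=1, col=1) -> (row=1, col=2)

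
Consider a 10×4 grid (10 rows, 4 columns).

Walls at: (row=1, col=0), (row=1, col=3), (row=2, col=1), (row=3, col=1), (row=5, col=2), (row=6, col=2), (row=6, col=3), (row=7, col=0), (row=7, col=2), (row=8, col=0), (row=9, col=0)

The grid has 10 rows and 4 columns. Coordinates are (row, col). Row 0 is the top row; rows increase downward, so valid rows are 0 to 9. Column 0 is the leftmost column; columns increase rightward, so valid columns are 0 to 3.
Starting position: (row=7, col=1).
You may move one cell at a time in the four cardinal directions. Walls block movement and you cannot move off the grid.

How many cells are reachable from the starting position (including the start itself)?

BFS flood-fill from (row=7, col=1):
  Distance 0: (row=7, col=1)
  Distance 1: (row=6, col=1), (row=8, col=1)
  Distance 2: (row=5, col=1), (row=6, col=0), (row=8, col=2), (row=9, col=1)
  Distance 3: (row=4, col=1), (row=5, col=0), (row=8, col=3), (row=9, col=2)
  Distance 4: (row=4, col=0), (row=4, col=2), (row=7, col=3), (row=9, col=3)
  Distance 5: (row=3, col=0), (row=3, col=2), (row=4, col=3)
  Distance 6: (row=2, col=0), (row=2, col=2), (row=3, col=3), (row=5, col=3)
  Distance 7: (row=1, col=2), (row=2, col=3)
  Distance 8: (row=0, col=2), (row=1, col=1)
  Distance 9: (row=0, col=1), (row=0, col=3)
  Distance 10: (row=0, col=0)
Total reachable: 29 (grid has 29 open cells total)

Answer: Reachable cells: 29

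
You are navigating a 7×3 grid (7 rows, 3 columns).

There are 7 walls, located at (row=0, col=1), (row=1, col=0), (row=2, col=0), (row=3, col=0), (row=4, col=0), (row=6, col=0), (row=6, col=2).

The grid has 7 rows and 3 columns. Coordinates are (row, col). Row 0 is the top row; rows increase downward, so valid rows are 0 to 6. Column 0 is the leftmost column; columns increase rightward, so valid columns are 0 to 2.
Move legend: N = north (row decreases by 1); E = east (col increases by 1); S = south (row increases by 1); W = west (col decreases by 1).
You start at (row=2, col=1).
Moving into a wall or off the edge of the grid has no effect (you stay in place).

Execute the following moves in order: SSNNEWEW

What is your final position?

Start: (row=2, col=1)
  S (south): (row=2, col=1) -> (row=3, col=1)
  S (south): (row=3, col=1) -> (row=4, col=1)
  N (north): (row=4, col=1) -> (row=3, col=1)
  N (north): (row=3, col=1) -> (row=2, col=1)
  E (east): (row=2, col=1) -> (row=2, col=2)
  W (west): (row=2, col=2) -> (row=2, col=1)
  E (east): (row=2, col=1) -> (row=2, col=2)
  W (west): (row=2, col=2) -> (row=2, col=1)
Final: (row=2, col=1)

Answer: Final position: (row=2, col=1)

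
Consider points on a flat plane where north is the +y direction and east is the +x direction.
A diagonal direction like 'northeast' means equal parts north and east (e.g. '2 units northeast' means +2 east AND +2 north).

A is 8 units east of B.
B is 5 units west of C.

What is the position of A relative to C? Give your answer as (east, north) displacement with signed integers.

Answer: A is at (east=3, north=0) relative to C.

Derivation:
Place C at the origin (east=0, north=0).
  B is 5 units west of C: delta (east=-5, north=+0); B at (east=-5, north=0).
  A is 8 units east of B: delta (east=+8, north=+0); A at (east=3, north=0).
Therefore A relative to C: (east=3, north=0).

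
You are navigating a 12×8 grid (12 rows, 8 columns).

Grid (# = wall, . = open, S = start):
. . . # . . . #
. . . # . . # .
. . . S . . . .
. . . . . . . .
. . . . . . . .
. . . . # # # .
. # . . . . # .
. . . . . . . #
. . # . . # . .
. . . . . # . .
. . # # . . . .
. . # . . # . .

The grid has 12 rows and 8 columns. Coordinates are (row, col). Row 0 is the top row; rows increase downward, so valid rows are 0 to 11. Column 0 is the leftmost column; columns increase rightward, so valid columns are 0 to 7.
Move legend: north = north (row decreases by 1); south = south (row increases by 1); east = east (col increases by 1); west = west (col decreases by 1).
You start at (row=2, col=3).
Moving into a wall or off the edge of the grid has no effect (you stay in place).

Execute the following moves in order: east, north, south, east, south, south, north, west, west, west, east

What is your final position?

Answer: Final position: (row=3, col=3)

Derivation:
Start: (row=2, col=3)
  east (east): (row=2, col=3) -> (row=2, col=4)
  north (north): (row=2, col=4) -> (row=1, col=4)
  south (south): (row=1, col=4) -> (row=2, col=4)
  east (east): (row=2, col=4) -> (row=2, col=5)
  south (south): (row=2, col=5) -> (row=3, col=5)
  south (south): (row=3, col=5) -> (row=4, col=5)
  north (north): (row=4, col=5) -> (row=3, col=5)
  west (west): (row=3, col=5) -> (row=3, col=4)
  west (west): (row=3, col=4) -> (row=3, col=3)
  west (west): (row=3, col=3) -> (row=3, col=2)
  east (east): (row=3, col=2) -> (row=3, col=3)
Final: (row=3, col=3)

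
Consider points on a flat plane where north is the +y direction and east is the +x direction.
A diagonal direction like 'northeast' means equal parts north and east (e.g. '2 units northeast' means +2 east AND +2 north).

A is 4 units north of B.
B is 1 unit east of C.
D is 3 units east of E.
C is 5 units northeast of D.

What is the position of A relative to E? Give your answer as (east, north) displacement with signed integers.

Place E at the origin (east=0, north=0).
  D is 3 units east of E: delta (east=+3, north=+0); D at (east=3, north=0).
  C is 5 units northeast of D: delta (east=+5, north=+5); C at (east=8, north=5).
  B is 1 unit east of C: delta (east=+1, north=+0); B at (east=9, north=5).
  A is 4 units north of B: delta (east=+0, north=+4); A at (east=9, north=9).
Therefore A relative to E: (east=9, north=9).

Answer: A is at (east=9, north=9) relative to E.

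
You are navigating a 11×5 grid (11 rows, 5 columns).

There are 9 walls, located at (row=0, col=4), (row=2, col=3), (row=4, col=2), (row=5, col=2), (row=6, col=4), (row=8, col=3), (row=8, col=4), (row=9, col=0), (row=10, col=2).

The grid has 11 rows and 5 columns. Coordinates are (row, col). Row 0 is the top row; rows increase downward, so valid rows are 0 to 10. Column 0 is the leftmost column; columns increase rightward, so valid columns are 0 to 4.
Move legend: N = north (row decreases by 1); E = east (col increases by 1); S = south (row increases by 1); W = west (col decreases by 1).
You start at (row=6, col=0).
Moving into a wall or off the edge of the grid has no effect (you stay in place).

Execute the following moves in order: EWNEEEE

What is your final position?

Answer: Final position: (row=5, col=1)

Derivation:
Start: (row=6, col=0)
  E (east): (row=6, col=0) -> (row=6, col=1)
  W (west): (row=6, col=1) -> (row=6, col=0)
  N (north): (row=6, col=0) -> (row=5, col=0)
  E (east): (row=5, col=0) -> (row=5, col=1)
  [×3]E (east): blocked, stay at (row=5, col=1)
Final: (row=5, col=1)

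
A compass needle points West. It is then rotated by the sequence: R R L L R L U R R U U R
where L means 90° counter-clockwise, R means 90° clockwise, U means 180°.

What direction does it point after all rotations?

Start: West
  R (right (90° clockwise)) -> North
  R (right (90° clockwise)) -> East
  L (left (90° counter-clockwise)) -> North
  L (left (90° counter-clockwise)) -> West
  R (right (90° clockwise)) -> North
  L (left (90° counter-clockwise)) -> West
  U (U-turn (180°)) -> East
  R (right (90° clockwise)) -> South
  R (right (90° clockwise)) -> West
  U (U-turn (180°)) -> East
  U (U-turn (180°)) -> West
  R (right (90° clockwise)) -> North
Final: North

Answer: Final heading: North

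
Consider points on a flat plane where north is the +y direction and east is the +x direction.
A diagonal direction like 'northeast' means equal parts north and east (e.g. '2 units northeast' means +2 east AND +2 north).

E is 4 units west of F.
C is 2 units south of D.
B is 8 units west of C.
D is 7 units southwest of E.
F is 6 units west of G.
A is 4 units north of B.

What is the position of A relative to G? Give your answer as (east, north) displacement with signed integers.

Place G at the origin (east=0, north=0).
  F is 6 units west of G: delta (east=-6, north=+0); F at (east=-6, north=0).
  E is 4 units west of F: delta (east=-4, north=+0); E at (east=-10, north=0).
  D is 7 units southwest of E: delta (east=-7, north=-7); D at (east=-17, north=-7).
  C is 2 units south of D: delta (east=+0, north=-2); C at (east=-17, north=-9).
  B is 8 units west of C: delta (east=-8, north=+0); B at (east=-25, north=-9).
  A is 4 units north of B: delta (east=+0, north=+4); A at (east=-25, north=-5).
Therefore A relative to G: (east=-25, north=-5).

Answer: A is at (east=-25, north=-5) relative to G.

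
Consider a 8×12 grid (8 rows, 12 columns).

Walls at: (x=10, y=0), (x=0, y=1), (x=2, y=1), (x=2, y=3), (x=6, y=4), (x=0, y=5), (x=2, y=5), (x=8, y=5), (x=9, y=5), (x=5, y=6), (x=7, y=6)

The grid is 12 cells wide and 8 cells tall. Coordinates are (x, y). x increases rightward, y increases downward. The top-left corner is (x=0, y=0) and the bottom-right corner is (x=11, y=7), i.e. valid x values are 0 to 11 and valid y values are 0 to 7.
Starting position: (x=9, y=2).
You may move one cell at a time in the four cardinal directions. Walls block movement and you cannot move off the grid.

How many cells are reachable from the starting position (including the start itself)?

BFS flood-fill from (x=9, y=2):
  Distance 0: (x=9, y=2)
  Distance 1: (x=9, y=1), (x=8, y=2), (x=10, y=2), (x=9, y=3)
  Distance 2: (x=9, y=0), (x=8, y=1), (x=10, y=1), (x=7, y=2), (x=11, y=2), (x=8, y=3), (x=10, y=3), (x=9, y=4)
  Distance 3: (x=8, y=0), (x=7, y=1), (x=11, y=1), (x=6, y=2), (x=7, y=3), (x=11, y=3), (x=8, y=4), (x=10, y=4)
  Distance 4: (x=7, y=0), (x=11, y=0), (x=6, y=1), (x=5, y=2), (x=6, y=3), (x=7, y=4), (x=11, y=4), (x=10, y=5)
  Distance 5: (x=6, y=0), (x=5, y=1), (x=4, y=2), (x=5, y=3), (x=7, y=5), (x=11, y=5), (x=10, y=6)
  Distance 6: (x=5, y=0), (x=4, y=1), (x=3, y=2), (x=4, y=3), (x=5, y=4), (x=6, y=5), (x=9, y=6), (x=11, y=6), (x=10, y=7)
  Distance 7: (x=4, y=0), (x=3, y=1), (x=2, y=2), (x=3, y=3), (x=4, y=4), (x=5, y=5), (x=6, y=6), (x=8, y=6), (x=9, y=7), (x=11, y=7)
  Distance 8: (x=3, y=0), (x=1, y=2), (x=3, y=4), (x=4, y=5), (x=6, y=7), (x=8, y=7)
  Distance 9: (x=2, y=0), (x=1, y=1), (x=0, y=2), (x=1, y=3), (x=2, y=4), (x=3, y=5), (x=4, y=6), (x=5, y=7), (x=7, y=7)
  Distance 10: (x=1, y=0), (x=0, y=3), (x=1, y=4), (x=3, y=6), (x=4, y=7)
  Distance 11: (x=0, y=0), (x=0, y=4), (x=1, y=5), (x=2, y=6), (x=3, y=7)
  Distance 12: (x=1, y=6), (x=2, y=7)
  Distance 13: (x=0, y=6), (x=1, y=7)
  Distance 14: (x=0, y=7)
Total reachable: 85 (grid has 85 open cells total)

Answer: Reachable cells: 85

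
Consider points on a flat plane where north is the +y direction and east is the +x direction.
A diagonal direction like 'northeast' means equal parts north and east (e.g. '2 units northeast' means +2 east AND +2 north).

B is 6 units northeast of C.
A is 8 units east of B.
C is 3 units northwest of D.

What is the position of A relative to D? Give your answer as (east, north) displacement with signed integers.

Answer: A is at (east=11, north=9) relative to D.

Derivation:
Place D at the origin (east=0, north=0).
  C is 3 units northwest of D: delta (east=-3, north=+3); C at (east=-3, north=3).
  B is 6 units northeast of C: delta (east=+6, north=+6); B at (east=3, north=9).
  A is 8 units east of B: delta (east=+8, north=+0); A at (east=11, north=9).
Therefore A relative to D: (east=11, north=9).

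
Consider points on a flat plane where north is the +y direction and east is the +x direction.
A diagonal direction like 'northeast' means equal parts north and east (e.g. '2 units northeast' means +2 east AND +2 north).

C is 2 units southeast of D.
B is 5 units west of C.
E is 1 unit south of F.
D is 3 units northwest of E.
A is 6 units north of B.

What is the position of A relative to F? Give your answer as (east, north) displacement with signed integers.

Place F at the origin (east=0, north=0).
  E is 1 unit south of F: delta (east=+0, north=-1); E at (east=0, north=-1).
  D is 3 units northwest of E: delta (east=-3, north=+3); D at (east=-3, north=2).
  C is 2 units southeast of D: delta (east=+2, north=-2); C at (east=-1, north=0).
  B is 5 units west of C: delta (east=-5, north=+0); B at (east=-6, north=0).
  A is 6 units north of B: delta (east=+0, north=+6); A at (east=-6, north=6).
Therefore A relative to F: (east=-6, north=6).

Answer: A is at (east=-6, north=6) relative to F.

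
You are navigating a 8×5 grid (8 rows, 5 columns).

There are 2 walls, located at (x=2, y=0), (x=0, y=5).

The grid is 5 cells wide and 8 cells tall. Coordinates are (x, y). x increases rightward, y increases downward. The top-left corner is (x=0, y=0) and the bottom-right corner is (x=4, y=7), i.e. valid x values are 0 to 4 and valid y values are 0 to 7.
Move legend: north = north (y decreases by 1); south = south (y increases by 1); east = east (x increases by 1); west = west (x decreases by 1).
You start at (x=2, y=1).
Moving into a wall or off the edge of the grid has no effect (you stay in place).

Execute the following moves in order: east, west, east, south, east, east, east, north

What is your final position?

Answer: Final position: (x=4, y=1)

Derivation:
Start: (x=2, y=1)
  east (east): (x=2, y=1) -> (x=3, y=1)
  west (west): (x=3, y=1) -> (x=2, y=1)
  east (east): (x=2, y=1) -> (x=3, y=1)
  south (south): (x=3, y=1) -> (x=3, y=2)
  east (east): (x=3, y=2) -> (x=4, y=2)
  east (east): blocked, stay at (x=4, y=2)
  east (east): blocked, stay at (x=4, y=2)
  north (north): (x=4, y=2) -> (x=4, y=1)
Final: (x=4, y=1)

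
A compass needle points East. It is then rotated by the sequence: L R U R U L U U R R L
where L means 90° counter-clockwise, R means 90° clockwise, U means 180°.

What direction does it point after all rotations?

Answer: Final heading: South

Derivation:
Start: East
  L (left (90° counter-clockwise)) -> North
  R (right (90° clockwise)) -> East
  U (U-turn (180°)) -> West
  R (right (90° clockwise)) -> North
  U (U-turn (180°)) -> South
  L (left (90° counter-clockwise)) -> East
  U (U-turn (180°)) -> West
  U (U-turn (180°)) -> East
  R (right (90° clockwise)) -> South
  R (right (90° clockwise)) -> West
  L (left (90° counter-clockwise)) -> South
Final: South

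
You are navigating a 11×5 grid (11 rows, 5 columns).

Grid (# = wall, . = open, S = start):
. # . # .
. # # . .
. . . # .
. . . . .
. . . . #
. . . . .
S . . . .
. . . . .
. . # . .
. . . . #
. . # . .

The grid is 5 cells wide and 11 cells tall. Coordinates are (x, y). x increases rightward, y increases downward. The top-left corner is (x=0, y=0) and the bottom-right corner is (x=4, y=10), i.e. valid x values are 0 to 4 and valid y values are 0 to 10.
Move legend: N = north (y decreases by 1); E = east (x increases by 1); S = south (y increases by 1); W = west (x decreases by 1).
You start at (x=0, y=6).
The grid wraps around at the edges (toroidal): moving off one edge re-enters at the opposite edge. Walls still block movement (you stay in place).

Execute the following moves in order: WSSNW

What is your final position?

Answer: Final position: (x=3, y=7)

Derivation:
Start: (x=0, y=6)
  W (west): (x=0, y=6) -> (x=4, y=6)
  S (south): (x=4, y=6) -> (x=4, y=7)
  S (south): (x=4, y=7) -> (x=4, y=8)
  N (north): (x=4, y=8) -> (x=4, y=7)
  W (west): (x=4, y=7) -> (x=3, y=7)
Final: (x=3, y=7)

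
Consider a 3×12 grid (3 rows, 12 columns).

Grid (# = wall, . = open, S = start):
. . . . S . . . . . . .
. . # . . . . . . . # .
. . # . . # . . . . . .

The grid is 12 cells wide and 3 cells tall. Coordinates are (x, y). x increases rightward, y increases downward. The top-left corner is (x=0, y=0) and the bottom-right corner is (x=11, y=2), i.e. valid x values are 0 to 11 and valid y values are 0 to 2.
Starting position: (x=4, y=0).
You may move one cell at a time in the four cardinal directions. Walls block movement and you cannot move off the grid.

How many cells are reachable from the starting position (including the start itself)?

BFS flood-fill from (x=4, y=0):
  Distance 0: (x=4, y=0)
  Distance 1: (x=3, y=0), (x=5, y=0), (x=4, y=1)
  Distance 2: (x=2, y=0), (x=6, y=0), (x=3, y=1), (x=5, y=1), (x=4, y=2)
  Distance 3: (x=1, y=0), (x=7, y=0), (x=6, y=1), (x=3, y=2)
  Distance 4: (x=0, y=0), (x=8, y=0), (x=1, y=1), (x=7, y=1), (x=6, y=2)
  Distance 5: (x=9, y=0), (x=0, y=1), (x=8, y=1), (x=1, y=2), (x=7, y=2)
  Distance 6: (x=10, y=0), (x=9, y=1), (x=0, y=2), (x=8, y=2)
  Distance 7: (x=11, y=0), (x=9, y=2)
  Distance 8: (x=11, y=1), (x=10, y=2)
  Distance 9: (x=11, y=2)
Total reachable: 32 (grid has 32 open cells total)

Answer: Reachable cells: 32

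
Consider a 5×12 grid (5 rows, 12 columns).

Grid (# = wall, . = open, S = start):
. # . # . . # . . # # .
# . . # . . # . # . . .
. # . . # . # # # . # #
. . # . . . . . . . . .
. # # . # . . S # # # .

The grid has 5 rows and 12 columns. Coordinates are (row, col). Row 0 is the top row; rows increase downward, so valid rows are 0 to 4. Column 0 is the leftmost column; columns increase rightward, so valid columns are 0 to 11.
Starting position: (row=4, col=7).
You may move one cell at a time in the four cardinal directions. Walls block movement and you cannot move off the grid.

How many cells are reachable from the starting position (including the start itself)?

Answer: Reachable cells: 29

Derivation:
BFS flood-fill from (row=4, col=7):
  Distance 0: (row=4, col=7)
  Distance 1: (row=3, col=7), (row=4, col=6)
  Distance 2: (row=3, col=6), (row=3, col=8), (row=4, col=5)
  Distance 3: (row=3, col=5), (row=3, col=9)
  Distance 4: (row=2, col=5), (row=2, col=9), (row=3, col=4), (row=3, col=10)
  Distance 5: (row=1, col=5), (row=1, col=9), (row=3, col=3), (row=3, col=11)
  Distance 6: (row=0, col=5), (row=1, col=4), (row=1, col=10), (row=2, col=3), (row=4, col=3), (row=4, col=11)
  Distance 7: (row=0, col=4), (row=1, col=11), (row=2, col=2)
  Distance 8: (row=0, col=11), (row=1, col=2)
  Distance 9: (row=0, col=2), (row=1, col=1)
Total reachable: 29 (grid has 37 open cells total)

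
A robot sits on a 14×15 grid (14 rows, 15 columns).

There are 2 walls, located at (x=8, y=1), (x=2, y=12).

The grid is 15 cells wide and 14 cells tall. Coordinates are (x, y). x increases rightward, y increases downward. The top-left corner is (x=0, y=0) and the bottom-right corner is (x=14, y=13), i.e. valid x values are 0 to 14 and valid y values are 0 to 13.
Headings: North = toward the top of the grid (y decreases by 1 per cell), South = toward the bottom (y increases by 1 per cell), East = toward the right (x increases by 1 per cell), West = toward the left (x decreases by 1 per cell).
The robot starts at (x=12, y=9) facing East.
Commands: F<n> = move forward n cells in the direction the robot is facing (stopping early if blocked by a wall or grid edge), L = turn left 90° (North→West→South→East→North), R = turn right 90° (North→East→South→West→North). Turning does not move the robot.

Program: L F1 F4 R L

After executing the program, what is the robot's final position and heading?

Answer: Final position: (x=12, y=4), facing North

Derivation:
Start: (x=12, y=9), facing East
  L: turn left, now facing North
  F1: move forward 1, now at (x=12, y=8)
  F4: move forward 4, now at (x=12, y=4)
  R: turn right, now facing East
  L: turn left, now facing North
Final: (x=12, y=4), facing North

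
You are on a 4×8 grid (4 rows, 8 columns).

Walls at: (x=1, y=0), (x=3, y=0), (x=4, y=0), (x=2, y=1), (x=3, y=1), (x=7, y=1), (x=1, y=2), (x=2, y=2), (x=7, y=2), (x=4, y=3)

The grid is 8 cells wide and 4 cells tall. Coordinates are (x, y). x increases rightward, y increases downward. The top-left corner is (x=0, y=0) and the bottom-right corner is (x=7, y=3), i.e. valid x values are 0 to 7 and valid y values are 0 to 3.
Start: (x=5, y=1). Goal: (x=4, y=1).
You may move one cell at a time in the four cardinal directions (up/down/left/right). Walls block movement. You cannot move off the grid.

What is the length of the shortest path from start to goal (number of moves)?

BFS from (x=5, y=1) until reaching (x=4, y=1):
  Distance 0: (x=5, y=1)
  Distance 1: (x=5, y=0), (x=4, y=1), (x=6, y=1), (x=5, y=2)  <- goal reached here
One shortest path (1 moves): (x=5, y=1) -> (x=4, y=1)

Answer: Shortest path length: 1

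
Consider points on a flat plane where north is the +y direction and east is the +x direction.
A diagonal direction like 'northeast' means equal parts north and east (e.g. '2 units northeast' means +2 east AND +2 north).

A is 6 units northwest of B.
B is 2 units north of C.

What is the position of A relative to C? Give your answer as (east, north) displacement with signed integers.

Place C at the origin (east=0, north=0).
  B is 2 units north of C: delta (east=+0, north=+2); B at (east=0, north=2).
  A is 6 units northwest of B: delta (east=-6, north=+6); A at (east=-6, north=8).
Therefore A relative to C: (east=-6, north=8).

Answer: A is at (east=-6, north=8) relative to C.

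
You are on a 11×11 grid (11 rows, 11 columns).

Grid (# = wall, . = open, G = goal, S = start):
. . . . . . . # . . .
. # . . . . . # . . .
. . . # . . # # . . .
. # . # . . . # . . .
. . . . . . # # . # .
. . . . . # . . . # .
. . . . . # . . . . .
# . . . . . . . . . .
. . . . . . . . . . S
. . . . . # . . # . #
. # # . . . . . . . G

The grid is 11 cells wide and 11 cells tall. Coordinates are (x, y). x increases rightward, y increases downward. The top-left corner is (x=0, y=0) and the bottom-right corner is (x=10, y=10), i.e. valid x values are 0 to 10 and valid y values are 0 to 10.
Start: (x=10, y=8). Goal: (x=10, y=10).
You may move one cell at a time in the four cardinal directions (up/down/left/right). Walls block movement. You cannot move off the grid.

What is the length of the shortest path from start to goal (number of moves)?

Answer: Shortest path length: 4

Derivation:
BFS from (x=10, y=8) until reaching (x=10, y=10):
  Distance 0: (x=10, y=8)
  Distance 1: (x=10, y=7), (x=9, y=8)
  Distance 2: (x=10, y=6), (x=9, y=7), (x=8, y=8), (x=9, y=9)
  Distance 3: (x=10, y=5), (x=9, y=6), (x=8, y=7), (x=7, y=8), (x=9, y=10)
  Distance 4: (x=10, y=4), (x=8, y=6), (x=7, y=7), (x=6, y=8), (x=7, y=9), (x=8, y=10), (x=10, y=10)  <- goal reached here
One shortest path (4 moves): (x=10, y=8) -> (x=9, y=8) -> (x=9, y=9) -> (x=9, y=10) -> (x=10, y=10)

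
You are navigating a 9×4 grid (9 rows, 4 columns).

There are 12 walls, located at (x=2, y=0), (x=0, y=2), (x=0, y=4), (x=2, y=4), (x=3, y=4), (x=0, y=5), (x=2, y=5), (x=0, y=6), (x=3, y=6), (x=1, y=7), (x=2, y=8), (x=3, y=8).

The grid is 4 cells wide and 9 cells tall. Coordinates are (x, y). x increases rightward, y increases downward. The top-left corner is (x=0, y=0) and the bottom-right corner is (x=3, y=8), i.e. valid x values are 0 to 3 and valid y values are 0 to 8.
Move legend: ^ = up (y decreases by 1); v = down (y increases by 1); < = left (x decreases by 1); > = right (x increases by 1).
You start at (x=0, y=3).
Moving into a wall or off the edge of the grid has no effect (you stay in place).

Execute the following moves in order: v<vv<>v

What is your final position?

Answer: Final position: (x=1, y=4)

Derivation:
Start: (x=0, y=3)
  v (down): blocked, stay at (x=0, y=3)
  < (left): blocked, stay at (x=0, y=3)
  v (down): blocked, stay at (x=0, y=3)
  v (down): blocked, stay at (x=0, y=3)
  < (left): blocked, stay at (x=0, y=3)
  > (right): (x=0, y=3) -> (x=1, y=3)
  v (down): (x=1, y=3) -> (x=1, y=4)
Final: (x=1, y=4)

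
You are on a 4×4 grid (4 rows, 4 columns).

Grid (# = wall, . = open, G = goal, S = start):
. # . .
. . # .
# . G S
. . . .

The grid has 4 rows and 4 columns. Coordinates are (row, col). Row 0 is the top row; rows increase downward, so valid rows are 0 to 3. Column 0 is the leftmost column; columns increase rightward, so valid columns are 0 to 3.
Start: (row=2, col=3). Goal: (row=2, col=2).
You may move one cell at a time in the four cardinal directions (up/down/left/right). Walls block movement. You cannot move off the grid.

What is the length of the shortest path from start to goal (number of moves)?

BFS from (row=2, col=3) until reaching (row=2, col=2):
  Distance 0: (row=2, col=3)
  Distance 1: (row=1, col=3), (row=2, col=2), (row=3, col=3)  <- goal reached here
One shortest path (1 moves): (row=2, col=3) -> (row=2, col=2)

Answer: Shortest path length: 1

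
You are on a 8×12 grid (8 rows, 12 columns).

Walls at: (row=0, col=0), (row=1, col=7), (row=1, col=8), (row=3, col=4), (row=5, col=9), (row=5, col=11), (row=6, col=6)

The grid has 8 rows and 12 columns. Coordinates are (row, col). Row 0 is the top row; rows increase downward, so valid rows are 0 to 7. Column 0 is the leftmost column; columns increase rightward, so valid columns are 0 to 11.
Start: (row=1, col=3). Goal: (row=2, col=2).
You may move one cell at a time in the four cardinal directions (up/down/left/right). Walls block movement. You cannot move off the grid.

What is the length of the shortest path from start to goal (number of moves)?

BFS from (row=1, col=3) until reaching (row=2, col=2):
  Distance 0: (row=1, col=3)
  Distance 1: (row=0, col=3), (row=1, col=2), (row=1, col=4), (row=2, col=3)
  Distance 2: (row=0, col=2), (row=0, col=4), (row=1, col=1), (row=1, col=5), (row=2, col=2), (row=2, col=4), (row=3, col=3)  <- goal reached here
One shortest path (2 moves): (row=1, col=3) -> (row=1, col=2) -> (row=2, col=2)

Answer: Shortest path length: 2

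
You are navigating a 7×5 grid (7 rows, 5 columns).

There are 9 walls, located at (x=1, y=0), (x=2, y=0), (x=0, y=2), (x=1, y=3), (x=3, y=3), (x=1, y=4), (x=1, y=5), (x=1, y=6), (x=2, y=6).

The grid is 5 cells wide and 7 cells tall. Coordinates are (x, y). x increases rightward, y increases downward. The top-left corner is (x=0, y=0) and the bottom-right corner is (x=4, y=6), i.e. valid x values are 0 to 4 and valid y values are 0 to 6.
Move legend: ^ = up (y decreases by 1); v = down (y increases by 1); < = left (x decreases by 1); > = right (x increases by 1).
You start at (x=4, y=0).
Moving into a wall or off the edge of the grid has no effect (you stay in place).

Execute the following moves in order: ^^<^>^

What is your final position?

Start: (x=4, y=0)
  ^ (up): blocked, stay at (x=4, y=0)
  ^ (up): blocked, stay at (x=4, y=0)
  < (left): (x=4, y=0) -> (x=3, y=0)
  ^ (up): blocked, stay at (x=3, y=0)
  > (right): (x=3, y=0) -> (x=4, y=0)
  ^ (up): blocked, stay at (x=4, y=0)
Final: (x=4, y=0)

Answer: Final position: (x=4, y=0)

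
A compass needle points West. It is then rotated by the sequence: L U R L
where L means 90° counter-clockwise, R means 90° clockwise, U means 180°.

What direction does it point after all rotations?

Start: West
  L (left (90° counter-clockwise)) -> South
  U (U-turn (180°)) -> North
  R (right (90° clockwise)) -> East
  L (left (90° counter-clockwise)) -> North
Final: North

Answer: Final heading: North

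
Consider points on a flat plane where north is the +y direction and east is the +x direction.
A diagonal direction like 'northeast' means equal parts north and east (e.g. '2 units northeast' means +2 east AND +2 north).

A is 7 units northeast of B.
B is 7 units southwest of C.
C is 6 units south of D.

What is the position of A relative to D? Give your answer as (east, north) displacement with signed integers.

Answer: A is at (east=0, north=-6) relative to D.

Derivation:
Place D at the origin (east=0, north=0).
  C is 6 units south of D: delta (east=+0, north=-6); C at (east=0, north=-6).
  B is 7 units southwest of C: delta (east=-7, north=-7); B at (east=-7, north=-13).
  A is 7 units northeast of B: delta (east=+7, north=+7); A at (east=0, north=-6).
Therefore A relative to D: (east=0, north=-6).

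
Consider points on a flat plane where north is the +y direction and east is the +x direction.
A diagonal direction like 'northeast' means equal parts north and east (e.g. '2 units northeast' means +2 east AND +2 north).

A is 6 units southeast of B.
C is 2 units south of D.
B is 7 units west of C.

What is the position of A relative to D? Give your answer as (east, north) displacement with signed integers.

Answer: A is at (east=-1, north=-8) relative to D.

Derivation:
Place D at the origin (east=0, north=0).
  C is 2 units south of D: delta (east=+0, north=-2); C at (east=0, north=-2).
  B is 7 units west of C: delta (east=-7, north=+0); B at (east=-7, north=-2).
  A is 6 units southeast of B: delta (east=+6, north=-6); A at (east=-1, north=-8).
Therefore A relative to D: (east=-1, north=-8).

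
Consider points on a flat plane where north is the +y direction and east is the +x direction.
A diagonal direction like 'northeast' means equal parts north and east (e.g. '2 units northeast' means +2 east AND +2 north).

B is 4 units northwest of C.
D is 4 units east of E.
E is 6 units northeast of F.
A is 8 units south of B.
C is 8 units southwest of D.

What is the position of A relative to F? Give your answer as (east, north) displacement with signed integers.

Place F at the origin (east=0, north=0).
  E is 6 units northeast of F: delta (east=+6, north=+6); E at (east=6, north=6).
  D is 4 units east of E: delta (east=+4, north=+0); D at (east=10, north=6).
  C is 8 units southwest of D: delta (east=-8, north=-8); C at (east=2, north=-2).
  B is 4 units northwest of C: delta (east=-4, north=+4); B at (east=-2, north=2).
  A is 8 units south of B: delta (east=+0, north=-8); A at (east=-2, north=-6).
Therefore A relative to F: (east=-2, north=-6).

Answer: A is at (east=-2, north=-6) relative to F.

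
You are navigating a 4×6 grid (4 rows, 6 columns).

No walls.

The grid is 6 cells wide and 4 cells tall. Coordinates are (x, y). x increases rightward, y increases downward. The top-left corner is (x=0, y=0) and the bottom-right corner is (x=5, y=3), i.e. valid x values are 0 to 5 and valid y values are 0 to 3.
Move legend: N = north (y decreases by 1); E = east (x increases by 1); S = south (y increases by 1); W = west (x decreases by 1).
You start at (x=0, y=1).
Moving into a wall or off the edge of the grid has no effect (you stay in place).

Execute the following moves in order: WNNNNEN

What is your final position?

Answer: Final position: (x=1, y=0)

Derivation:
Start: (x=0, y=1)
  W (west): blocked, stay at (x=0, y=1)
  N (north): (x=0, y=1) -> (x=0, y=0)
  [×3]N (north): blocked, stay at (x=0, y=0)
  E (east): (x=0, y=0) -> (x=1, y=0)
  N (north): blocked, stay at (x=1, y=0)
Final: (x=1, y=0)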